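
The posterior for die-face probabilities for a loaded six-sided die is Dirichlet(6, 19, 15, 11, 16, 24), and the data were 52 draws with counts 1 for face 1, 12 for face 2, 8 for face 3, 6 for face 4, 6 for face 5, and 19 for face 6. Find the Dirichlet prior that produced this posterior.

For a Dirichlet(α) prior with multinomial counts c, the posterior is Dirichlet(α + c) componentwise.
Subtract each count from the matching posterior parameter: 6−1=5, 19−12=7, 15−8=7, 11−6=5, 16−6=10, 24−19=5.

Dirichlet(5, 7, 7, 5, 10, 5)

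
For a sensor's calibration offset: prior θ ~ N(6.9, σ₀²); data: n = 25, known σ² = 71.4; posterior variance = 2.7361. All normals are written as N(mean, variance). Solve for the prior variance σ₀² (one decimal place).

σ₀² = 65.2

Posterior precision equals prior precision plus data precision: 1/σ_n² = 1/σ₀² + n/σ².
So 1/σ₀² = 1/2.7361 − 25/71.4 = 0.365484 − 0.350140 = 0.015344.
Hence σ₀² = 1/0.015344 ≈ 65.2.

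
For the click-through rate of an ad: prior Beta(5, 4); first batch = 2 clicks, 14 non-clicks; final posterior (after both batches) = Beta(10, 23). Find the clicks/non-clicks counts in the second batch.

Sequential conjugate updates are equivalent to a single update on the pooled data, so total successes = posterior α − prior α and total failures = posterior β − prior β.
Total across both batches: 10−5=5 clicks, 23−4=19 non-clicks.
Subtract the first batch: 5−2=3 clicks and 19−14=5 non-clicks.

3 clicks and 5 non-clicks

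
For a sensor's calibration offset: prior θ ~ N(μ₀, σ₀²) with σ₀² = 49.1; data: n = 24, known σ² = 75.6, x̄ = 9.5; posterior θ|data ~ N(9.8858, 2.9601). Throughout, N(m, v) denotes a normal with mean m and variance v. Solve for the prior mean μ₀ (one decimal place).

μ₀ = 15.9

The posterior mean is a precision-weighted average: μ_n = (τ₀μ₀ + τ_data·x̄)/(τ₀+τ_data), with τ₀=1/σ₀² and τ_data=n/σ².
Here τ₀ = 1/49.1 = 0.020367 and τ_data = 24/75.6 = 0.317460, so τ_n = 0.337827.
Rearranging for μ₀: μ₀ = (μ_n·τ_n − τ_data·x̄)/τ₀ = (9.8858·0.337827 − 0.317460·9.5) / 0.020367 = 0.323820/0.020367 ≈ 15.9.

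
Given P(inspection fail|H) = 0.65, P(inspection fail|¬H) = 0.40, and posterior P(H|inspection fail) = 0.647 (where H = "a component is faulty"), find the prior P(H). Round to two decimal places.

P(H) = 0.53

In odds form, posterior odds = prior odds × likelihood ratio, so prior odds = posterior odds ÷ LR.
Posterior odds = 0.647/(1−0.647) = 1.8329. LR = 0.65/0.40 = 1.6250.
Prior odds = 1.8329/1.6250 = 1.1279, so P(H) = 1.1279/(1+1.1279) ≈ 0.53.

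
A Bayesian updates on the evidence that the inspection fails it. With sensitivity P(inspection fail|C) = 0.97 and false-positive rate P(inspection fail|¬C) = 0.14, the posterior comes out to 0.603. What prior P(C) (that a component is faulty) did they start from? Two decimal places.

Bayes' rule in odds form gives O(C|E) = O(C)·[P(E|C)/P(E|¬C)], hence O(C) = O(C|E)/LR.
Posterior odds = 0.603/(1−0.603) = 1.5189. LR = 0.97/0.14 = 6.9286.
Prior odds = 1.5189/6.9286 = 0.2192, so P(C) = 0.2192/(1+0.2192) ≈ 0.18.

P(C) = 0.18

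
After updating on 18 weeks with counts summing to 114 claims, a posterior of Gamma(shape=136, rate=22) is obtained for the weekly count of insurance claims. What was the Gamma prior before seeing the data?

A Gamma(α, β) prior (rate parametrization) on a Poisson rate with n observations summing to S gives posterior Gamma(α+S, β+n).
So α = 136 − 114 = 22 and β = 22 − 18 = 4.

Gamma(shape=22, rate=4)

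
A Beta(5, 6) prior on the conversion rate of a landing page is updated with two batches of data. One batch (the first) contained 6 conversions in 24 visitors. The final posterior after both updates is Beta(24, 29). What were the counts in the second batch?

Sequential conjugate updates are equivalent to a single update on the pooled data, so total successes = posterior α − prior α and total failures = posterior β − prior β.
Total across both batches: 24−5=19 conversions, 29−6=23 bounces.
Subtract the first batch: 19−6=13 conversions and 23−18=5 bounces.

13 conversions and 5 bounces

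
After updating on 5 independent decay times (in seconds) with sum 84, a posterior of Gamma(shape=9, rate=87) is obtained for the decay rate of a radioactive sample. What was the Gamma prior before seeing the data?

Gamma(shape=4, rate=3)

For an exponential likelihood with a Gamma(α, β) prior on the rate, n observations with total T give posterior Gamma(α+n, β+T).
So α = 9 − 5 = 4 and β = 87 − 84 = 3.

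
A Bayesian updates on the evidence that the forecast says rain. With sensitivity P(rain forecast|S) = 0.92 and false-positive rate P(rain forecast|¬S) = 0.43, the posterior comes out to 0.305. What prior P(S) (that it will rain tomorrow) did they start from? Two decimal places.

P(S) = 0.17

In odds form, posterior odds = prior odds × likelihood ratio, so prior odds = posterior odds ÷ LR.
Posterior odds = 0.305/(1−0.305) = 0.4388. LR = 0.92/0.43 = 2.1395.
Prior odds = 0.4388/2.1395 = 0.2051, so P(S) = 0.2051/(1+0.2051) ≈ 0.17.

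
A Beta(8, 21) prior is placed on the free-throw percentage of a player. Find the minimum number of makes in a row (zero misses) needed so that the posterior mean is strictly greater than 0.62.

After k makes and 0 misses the posterior is Beta(8+k, 21), with mean (8+k)/(8+21+k).
Set (8+k)/(29+k) > 0.62 and solve: k > (0.62·29 − 8)/(1 − 0.62) = 26.263.
The smallest integer exceeding 26.263 is 27, and checking k=27: (35)/(56) = 0.6250 > 0.62.

k = 27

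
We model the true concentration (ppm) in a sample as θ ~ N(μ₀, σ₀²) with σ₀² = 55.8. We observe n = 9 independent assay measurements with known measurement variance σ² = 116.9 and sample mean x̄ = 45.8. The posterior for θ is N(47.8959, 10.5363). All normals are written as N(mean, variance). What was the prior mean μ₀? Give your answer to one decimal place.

The posterior mean is a precision-weighted average: μ_n = (τ₀μ₀ + τ_data·x̄)/(τ₀+τ_data), with τ₀=1/σ₀² and τ_data=n/σ².
Here τ₀ = 1/55.8 = 0.017921 and τ_data = 9/116.9 = 0.076989, so τ_n = 0.094910.
Rearranging for μ₀: μ₀ = (μ_n·τ_n − τ_data·x̄)/τ₀ = (47.8959·0.094910 − 0.076989·45.8) / 0.017921 = 1.019704/0.017921 ≈ 56.9.

μ₀ = 56.9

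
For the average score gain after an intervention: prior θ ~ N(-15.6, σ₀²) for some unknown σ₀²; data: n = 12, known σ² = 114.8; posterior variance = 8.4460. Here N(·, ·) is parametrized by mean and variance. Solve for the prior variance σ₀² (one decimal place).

σ₀² = 72.1

Posterior precision equals prior precision plus data precision: 1/σ_n² = 1/σ₀² + n/σ².
So 1/σ₀² = 1/8.4460 − 12/114.8 = 0.118399 − 0.104530 = 0.013869.
Hence σ₀² = 1/0.013869 ≈ 72.1.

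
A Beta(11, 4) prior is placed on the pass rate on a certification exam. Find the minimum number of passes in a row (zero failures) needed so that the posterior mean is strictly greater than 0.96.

k = 86

After k passes and 0 failures the posterior is Beta(11+k, 4), with mean (11+k)/(11+4+k).
Set (11+k)/(15+k) > 0.96 and solve: k > (0.96·15 − 11)/(1 − 0.96) = 85.000.
The smallest integer exceeding 85.000 is 86, and checking k=86: (97)/(101) = 0.9604 > 0.96.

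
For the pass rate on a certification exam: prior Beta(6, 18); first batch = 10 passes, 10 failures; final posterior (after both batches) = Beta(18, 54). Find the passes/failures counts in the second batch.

2 passes and 26 failures

Sequential conjugate updates are equivalent to a single update on the pooled data, so total successes = posterior α − prior α and total failures = posterior β − prior β.
Total across both batches: 18−6=12 passes, 54−18=36 failures.
Subtract the first batch: 12−10=2 passes and 36−10=26 failures.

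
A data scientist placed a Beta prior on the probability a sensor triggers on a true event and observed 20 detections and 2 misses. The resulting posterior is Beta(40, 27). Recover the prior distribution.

Beta(20, 25)

Under Beta–binomial conjugacy the posterior parameters are (α+s, β+f).
So α = 40 − 20 = 20 and β = 27 − 2 = 25.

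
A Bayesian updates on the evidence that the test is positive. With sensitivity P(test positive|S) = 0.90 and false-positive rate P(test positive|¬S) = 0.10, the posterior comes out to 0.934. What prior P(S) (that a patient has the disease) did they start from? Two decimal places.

P(S) = 0.61

In odds form, posterior odds = prior odds × likelihood ratio, so prior odds = posterior odds ÷ LR.
Posterior odds = 0.934/(1−0.934) = 14.1515. LR = 0.90/0.10 = 9.0000.
Prior odds = 14.1515/9.0000 = 1.5724, so P(S) = 1.5724/(1+1.5724) ≈ 0.61.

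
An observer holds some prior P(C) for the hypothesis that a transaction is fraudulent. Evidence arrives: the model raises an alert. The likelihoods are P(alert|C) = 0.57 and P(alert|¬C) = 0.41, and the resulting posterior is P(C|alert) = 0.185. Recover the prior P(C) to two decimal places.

In odds form, posterior odds = prior odds × likelihood ratio, so prior odds = posterior odds ÷ LR.
Posterior odds = 0.185/(1−0.185) = 0.2270. LR = 0.57/0.41 = 1.3902.
Prior odds = 0.2270/1.3902 = 0.1633, so P(C) = 0.1633/(1+0.1633) ≈ 0.14.

P(C) = 0.14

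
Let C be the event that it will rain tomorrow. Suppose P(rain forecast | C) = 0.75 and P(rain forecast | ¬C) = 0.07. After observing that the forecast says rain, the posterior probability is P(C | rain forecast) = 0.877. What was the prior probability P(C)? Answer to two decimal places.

P(C) = 0.40

Bayes' rule in odds form gives O(C|E) = O(C)·[P(E|C)/P(E|¬C)], hence O(C) = O(C|E)/LR.
Posterior odds = 0.877/(1−0.877) = 7.1301. LR = 0.75/0.07 = 10.7143.
Prior odds = 7.1301/10.7143 = 0.6655, so P(C) = 0.6655/(1+0.6655) ≈ 0.40.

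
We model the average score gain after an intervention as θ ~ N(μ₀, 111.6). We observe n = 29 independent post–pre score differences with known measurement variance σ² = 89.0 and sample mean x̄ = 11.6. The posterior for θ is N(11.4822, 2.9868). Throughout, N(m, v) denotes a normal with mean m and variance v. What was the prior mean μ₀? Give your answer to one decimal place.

μ₀ = 7.2

With known observation variance, the Normal–Normal posterior has precision τ_n = τ₀ + n/σ² and mean μ_n = (τ₀μ₀ + (n/σ²)x̄)/τ_n.
Here τ₀ = 1/111.6 = 0.008961 and τ_data = 29/89.0 = 0.325843, so τ_n = 0.334804.
Rearranging for μ₀: μ₀ = (μ_n·τ_n − τ_data·x̄)/τ₀ = (11.4822·0.334804 − 0.325843·11.6) / 0.008961 = 0.064508/0.008961 ≈ 7.2.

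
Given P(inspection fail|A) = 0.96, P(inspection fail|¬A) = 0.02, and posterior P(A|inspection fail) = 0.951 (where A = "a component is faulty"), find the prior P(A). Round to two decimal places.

In odds form, posterior odds = prior odds × likelihood ratio, so prior odds = posterior odds ÷ LR.
Posterior odds = 0.951/(1−0.951) = 19.4082. LR = 0.96/0.02 = 48.0000.
Prior odds = 19.4082/48.0000 = 0.4043, so P(A) = 0.4043/(1+0.4043) ≈ 0.29.

P(A) = 0.29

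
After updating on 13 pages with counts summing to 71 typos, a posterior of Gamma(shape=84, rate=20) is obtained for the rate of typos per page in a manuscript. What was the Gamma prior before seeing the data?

Gamma(shape=13, rate=7)

Gamma–Poisson conjugacy: posterior shape = α + Σxᵢ, posterior rate = β + n.
So α = 84 − 71 = 13 and β = 20 − 13 = 7.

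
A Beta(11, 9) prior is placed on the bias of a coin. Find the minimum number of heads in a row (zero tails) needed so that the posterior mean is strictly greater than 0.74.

k = 15

After k heads and 0 tails the posterior is Beta(11+k, 9), with mean (11+k)/(11+9+k).
Set (11+k)/(20+k) > 0.74 and solve: k > (0.74·20 − 11)/(1 − 0.74) = 14.615.
The smallest integer exceeding 14.615 is 15, and checking k=15: (26)/(35) = 0.7429 > 0.74.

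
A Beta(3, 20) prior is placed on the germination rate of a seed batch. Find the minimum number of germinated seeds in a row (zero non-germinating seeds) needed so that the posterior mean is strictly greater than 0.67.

k = 38

After k germinated seeds and 0 non-germinating seeds the posterior is Beta(3+k, 20), with mean (3+k)/(3+20+k).
Set (3+k)/(23+k) > 0.67 and solve: k > (0.67·23 − 3)/(1 − 0.67) = 37.606.
The smallest integer exceeding 37.606 is 38.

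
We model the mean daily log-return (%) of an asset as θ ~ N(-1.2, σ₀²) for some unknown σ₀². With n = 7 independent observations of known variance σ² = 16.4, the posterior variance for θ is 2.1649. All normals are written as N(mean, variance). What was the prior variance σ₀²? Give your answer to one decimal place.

σ₀² = 28.5

For the Normal–Normal model with known σ², precisions add: τ_n = τ₀ + n/σ².
So 1/σ₀² = 1/2.1649 − 7/16.4 = 0.461915 − 0.426829 = 0.035086.
Hence σ₀² = 1/0.035086 ≈ 28.5.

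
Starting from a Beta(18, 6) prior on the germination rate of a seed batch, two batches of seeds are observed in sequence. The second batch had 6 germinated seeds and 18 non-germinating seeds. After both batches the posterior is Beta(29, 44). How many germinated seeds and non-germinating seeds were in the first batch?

Because Beta–binomial updating is additive in the counts, the combined data contributed (α_post−α_prior, β_post−β_prior) successes and failures.
Total across both batches: 29−18=11 germinated seeds, 44−6=38 non-germinating seeds.
Subtract the second batch: 11−6=5 germinated seeds and 38−18=20 non-germinating seeds.

5 germinated seeds and 20 non-germinating seeds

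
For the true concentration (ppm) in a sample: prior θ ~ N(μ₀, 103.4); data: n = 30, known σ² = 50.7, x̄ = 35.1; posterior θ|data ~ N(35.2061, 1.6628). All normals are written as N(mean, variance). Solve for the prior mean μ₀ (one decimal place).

μ₀ = 41.7

The posterior mean is a precision-weighted average: μ_n = (τ₀μ₀ + τ_data·x̄)/(τ₀+τ_data), with τ₀=1/σ₀² and τ_data=n/σ².
Here τ₀ = 1/103.4 = 0.009671 and τ_data = 30/50.7 = 0.591716, so τ_n = 0.601387.
Rearranging for μ₀: μ₀ = (μ_n·τ_n − τ_data·x̄)/τ₀ = (35.2061·0.601387 − 0.591716·35.1) / 0.009671 = 0.403259/0.009671 ≈ 41.7.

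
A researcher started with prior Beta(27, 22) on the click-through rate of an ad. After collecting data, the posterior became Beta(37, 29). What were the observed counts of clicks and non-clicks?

10 clicks and 7 non-clicks

A Beta(a, b) prior with s successes and f failures in binomial data gives a Beta(a+s, b+f) posterior.
So s = 37 − 27 = 10 and f = 29 − 22 = 7.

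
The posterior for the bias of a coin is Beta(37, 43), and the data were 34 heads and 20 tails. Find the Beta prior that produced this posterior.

A Beta(α, β) prior with s successes and f failures in binomial data gives a Beta(α+s, β+f) posterior.
Subtract the data counts: 37−34=3, 43−20=23.

Beta(3, 23)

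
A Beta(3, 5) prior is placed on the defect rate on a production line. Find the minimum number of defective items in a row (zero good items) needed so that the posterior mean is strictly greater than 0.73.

k = 11

After k defective items and 0 good items the posterior is Beta(3+k, 5), with mean (3+k)/(3+5+k).
Set (3+k)/(8+k) > 0.73 and solve: k > (0.73·8 − 3)/(1 − 0.73) = 10.519.
The smallest integer exceeding 10.519 is 11, and checking k=11: (14)/(19) = 0.7368 > 0.73.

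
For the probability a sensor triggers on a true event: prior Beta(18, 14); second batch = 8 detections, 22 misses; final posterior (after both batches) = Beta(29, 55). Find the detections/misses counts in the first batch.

Because Beta–binomial updating is additive in the counts, the combined data contributed (α_post−α_prior, β_post−β_prior) successes and failures.
Total across both batches: 29−18=11 detections, 55−14=41 misses.
Subtract the second batch: 11−8=3 detections and 41−22=19 misses.

3 detections and 19 misses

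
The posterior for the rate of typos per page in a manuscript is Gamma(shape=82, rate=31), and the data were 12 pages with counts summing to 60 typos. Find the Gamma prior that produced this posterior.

Gamma–Poisson conjugacy: posterior shape = α + Σxᵢ, posterior rate = β + n.
So α = 82 − 60 = 22 and β = 31 − 12 = 19.

Gamma(shape=22, rate=19)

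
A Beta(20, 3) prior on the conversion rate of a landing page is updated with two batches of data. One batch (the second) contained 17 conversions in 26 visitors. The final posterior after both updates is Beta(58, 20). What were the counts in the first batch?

Because Beta–binomial updating is additive in the counts, the combined data contributed (α_post−α_prior, β_post−β_prior) successes and failures.
Total across both batches: 58−20=38 conversions, 20−3=17 bounces.
Subtract the second batch: 38−17=21 conversions and 17−9=8 bounces.

21 conversions and 8 bounces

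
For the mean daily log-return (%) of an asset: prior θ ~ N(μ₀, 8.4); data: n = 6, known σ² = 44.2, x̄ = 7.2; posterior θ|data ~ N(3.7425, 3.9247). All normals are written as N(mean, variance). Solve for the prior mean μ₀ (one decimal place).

μ₀ = -0.2

The posterior mean is a precision-weighted average: μ_n = (τ₀μ₀ + τ_data·x̄)/(τ₀+τ_data), with τ₀=1/σ₀² and τ_data=n/σ².
Here τ₀ = 1/8.4 = 0.119048 and τ_data = 6/44.2 = 0.135747, so τ_n = 0.254795.
Rearranging for μ₀: μ₀ = (μ_n·τ_n − τ_data·x̄)/τ₀ = (3.7425·0.254795 − 0.135747·7.2) / 0.119048 = -0.023808/0.119048 ≈ -0.2.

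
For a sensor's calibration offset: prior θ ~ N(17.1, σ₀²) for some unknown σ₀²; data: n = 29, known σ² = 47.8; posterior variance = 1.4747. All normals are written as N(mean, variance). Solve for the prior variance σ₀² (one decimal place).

Posterior precision equals prior precision plus data precision: 1/σ_n² = 1/σ₀² + n/σ².
So 1/σ₀² = 1/1.4747 − 29/47.8 = 0.678104 − 0.606695 = 0.071409.
Hence σ₀² = 1/0.071409 ≈ 14.0.

σ₀² = 14.0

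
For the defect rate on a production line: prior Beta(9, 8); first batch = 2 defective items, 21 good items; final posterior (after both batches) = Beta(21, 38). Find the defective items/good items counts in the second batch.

Sequential conjugate updates are equivalent to a single update on the pooled data, so total successes = posterior α − prior α and total failures = posterior β − prior β.
Total across both batches: 21−9=12 defective items, 38−8=30 good items.
Subtract the first batch: 12−2=10 defective items and 30−21=9 good items.

10 defective items and 9 good items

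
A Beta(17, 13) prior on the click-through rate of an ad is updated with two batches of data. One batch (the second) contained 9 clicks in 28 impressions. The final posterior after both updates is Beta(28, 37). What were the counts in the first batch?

Because Beta–binomial updating is additive in the counts, the combined data contributed (α_post−α_prior, β_post−β_prior) successes and failures.
Total across both batches: 28−17=11 clicks, 37−13=24 non-clicks.
Subtract the second batch: 11−9=2 clicks and 24−19=5 non-clicks.

2 clicks and 5 non-clicks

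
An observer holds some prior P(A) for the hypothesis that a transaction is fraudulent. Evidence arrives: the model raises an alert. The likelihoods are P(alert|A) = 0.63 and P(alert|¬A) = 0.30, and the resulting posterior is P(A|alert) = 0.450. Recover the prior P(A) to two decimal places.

P(A) = 0.28

In odds form, posterior odds = prior odds × likelihood ratio, so prior odds = posterior odds ÷ LR.
Posterior odds = 0.450/(1−0.450) = 0.8182. LR = 0.63/0.30 = 2.1000.
Prior odds = 0.8182/2.1000 = 0.3896, so P(A) = 0.3896/(1+0.3896) ≈ 0.28.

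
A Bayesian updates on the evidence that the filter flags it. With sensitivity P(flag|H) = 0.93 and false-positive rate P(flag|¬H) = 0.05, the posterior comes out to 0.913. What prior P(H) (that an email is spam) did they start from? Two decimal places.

P(H) = 0.36

In odds form, posterior odds = prior odds × likelihood ratio, so prior odds = posterior odds ÷ LR.
Posterior odds = 0.913/(1−0.913) = 10.4943. LR = 0.93/0.05 = 18.6000.
Prior odds = 10.4943/18.6000 = 0.5642, so P(H) = 0.5642/(1+0.5642) ≈ 0.36.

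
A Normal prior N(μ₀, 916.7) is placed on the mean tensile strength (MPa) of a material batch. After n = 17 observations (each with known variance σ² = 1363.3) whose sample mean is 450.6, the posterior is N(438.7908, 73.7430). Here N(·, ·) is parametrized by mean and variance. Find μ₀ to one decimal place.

μ₀ = 303.8

The posterior mean is a precision-weighted average: μ_n = (τ₀μ₀ + τ_data·x̄)/(τ₀+τ_data), with τ₀=1/σ₀² and τ_data=n/σ².
Here τ₀ = 1/916.7 = 0.001091 and τ_data = 17/1363.3 = 0.012470, so τ_n = 0.013561.
Rearranging for μ₀: μ₀ = (μ_n·τ_n − τ_data·x̄)/τ₀ = (438.7908·0.013561 − 0.012470·450.6) / 0.001091 = 0.331460/0.001091 ≈ 303.8.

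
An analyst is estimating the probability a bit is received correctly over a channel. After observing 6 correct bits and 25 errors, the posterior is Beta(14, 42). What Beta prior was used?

Beta(8, 17)

A Beta(a, b) prior with s successes and f failures in binomial data gives a Beta(a+s, b+f) posterior.
So a = 14 − 6 = 8 and b = 42 − 25 = 17.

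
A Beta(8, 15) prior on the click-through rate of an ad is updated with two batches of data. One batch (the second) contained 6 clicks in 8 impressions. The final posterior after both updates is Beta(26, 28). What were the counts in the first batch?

Sequential conjugate updates are equivalent to a single update on the pooled data, so total successes = posterior α − prior α and total failures = posterior β − prior β.
Total across both batches: 26−8=18 clicks, 28−15=13 non-clicks.
Subtract the second batch: 18−6=12 clicks and 13−2=11 non-clicks.

12 clicks and 11 non-clicks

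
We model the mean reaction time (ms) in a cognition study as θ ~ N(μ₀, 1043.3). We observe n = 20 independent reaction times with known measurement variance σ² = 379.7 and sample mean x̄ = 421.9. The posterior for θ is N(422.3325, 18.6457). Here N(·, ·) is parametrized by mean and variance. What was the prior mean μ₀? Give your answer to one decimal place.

μ₀ = 446.1

With known observation variance, the Normal–Normal posterior has precision τ_n = τ₀ + n/σ² and mean μ_n = (τ₀μ₀ + (n/σ²)x̄)/τ_n.
Here τ₀ = 1/1043.3 = 0.000958 and τ_data = 20/379.7 = 0.052673, so τ_n = 0.053631.
Rearranging for μ₀: μ₀ = (μ_n·τ_n − τ_data·x̄)/τ₀ = (422.3325·0.053631 − 0.052673·421.9) / 0.000958 = 0.427376/0.000958 ≈ 446.1.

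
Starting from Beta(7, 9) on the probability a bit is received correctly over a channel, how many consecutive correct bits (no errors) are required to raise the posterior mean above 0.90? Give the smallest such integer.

k = 75

After k correct bits and 0 errors the posterior is Beta(7+k, 9), with mean (7+k)/(7+9+k).
Set (7+k)/(16+k) > 0.90 and solve: k > (0.90·16 − 7)/(1 − 0.90) = 74.000.
The smallest integer exceeding 74.000 is 75.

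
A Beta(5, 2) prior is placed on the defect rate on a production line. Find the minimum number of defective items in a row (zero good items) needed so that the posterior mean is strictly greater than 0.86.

After k defective items and 0 good items the posterior is Beta(5+k, 2), with mean (5+k)/(5+2+k).
Set (5+k)/(7+k) > 0.86 and solve: k > (0.86·7 − 5)/(1 − 0.86) = 7.286.
The smallest integer exceeding 7.286 is 8, and checking k=8: (13)/(15) = 0.8667 > 0.86.

k = 8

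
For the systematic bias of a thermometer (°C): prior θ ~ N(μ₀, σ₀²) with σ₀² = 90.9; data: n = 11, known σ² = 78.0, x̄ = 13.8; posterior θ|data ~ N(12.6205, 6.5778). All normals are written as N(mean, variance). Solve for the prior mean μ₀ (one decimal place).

The posterior mean is a precision-weighted average: μ_n = (τ₀μ₀ + τ_data·x̄)/(τ₀+τ_data), with τ₀=1/σ₀² and τ_data=n/σ².
Here τ₀ = 1/90.9 = 0.011001 and τ_data = 11/78.0 = 0.141026, so τ_n = 0.152027.
Rearranging for μ₀: μ₀ = (μ_n·τ_n − τ_data·x̄)/τ₀ = (12.6205·0.152027 − 0.141026·13.8) / 0.011001 = -0.027502/0.011001 ≈ -2.5.

μ₀ = -2.5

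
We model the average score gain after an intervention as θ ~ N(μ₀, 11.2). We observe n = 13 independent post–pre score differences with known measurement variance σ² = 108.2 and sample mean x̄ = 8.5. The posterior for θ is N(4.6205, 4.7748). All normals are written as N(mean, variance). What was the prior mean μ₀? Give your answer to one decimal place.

μ₀ = -0.6

The posterior mean is a precision-weighted average: μ_n = (τ₀μ₀ + τ_data·x̄)/(τ₀+τ_data), with τ₀=1/σ₀² and τ_data=n/σ².
Here τ₀ = 1/11.2 = 0.089286 and τ_data = 13/108.2 = 0.120148, so τ_n = 0.209434.
Rearranging for μ₀: μ₀ = (μ_n·τ_n − τ_data·x̄)/τ₀ = (4.6205·0.209434 − 0.120148·8.5) / 0.089286 = -0.053568/0.089286 ≈ -0.6.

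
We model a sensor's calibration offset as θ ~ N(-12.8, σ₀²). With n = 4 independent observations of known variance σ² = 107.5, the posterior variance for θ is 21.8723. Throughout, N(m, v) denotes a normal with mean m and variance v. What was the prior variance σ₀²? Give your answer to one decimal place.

For the Normal–Normal model with known σ², precisions add: τ_n = τ₀ + n/σ².
So 1/σ₀² = 1/21.8723 − 4/107.5 = 0.045720 − 0.037209 = 0.008511.
Hence σ₀² = 1/0.008511 ≈ 117.5.

σ₀² = 117.5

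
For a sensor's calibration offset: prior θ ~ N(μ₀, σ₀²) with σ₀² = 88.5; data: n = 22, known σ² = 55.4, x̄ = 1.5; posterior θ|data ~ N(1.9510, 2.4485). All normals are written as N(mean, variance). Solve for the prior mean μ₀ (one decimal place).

μ₀ = 17.8

The posterior mean is a precision-weighted average: μ_n = (τ₀μ₀ + τ_data·x̄)/(τ₀+τ_data), with τ₀=1/σ₀² and τ_data=n/σ².
Here τ₀ = 1/88.5 = 0.011299 and τ_data = 22/55.4 = 0.397112, so τ_n = 0.408411.
Rearranging for μ₀: μ₀ = (μ_n·τ_n − τ_data·x̄)/τ₀ = (1.9510·0.408411 − 0.397112·1.5) / 0.011299 = 0.201142/0.011299 ≈ 17.8.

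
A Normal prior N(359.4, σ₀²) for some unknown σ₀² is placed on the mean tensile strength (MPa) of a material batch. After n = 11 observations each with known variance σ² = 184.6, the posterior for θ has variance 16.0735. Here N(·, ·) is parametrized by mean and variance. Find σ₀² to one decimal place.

σ₀² = 380.8

Posterior precision equals prior precision plus data precision: 1/σ_n² = 1/σ₀² + n/σ².
So 1/σ₀² = 1/16.0735 − 11/184.6 = 0.062214 − 0.059588 = 0.002626.
Hence σ₀² = 1/0.002626 ≈ 380.8.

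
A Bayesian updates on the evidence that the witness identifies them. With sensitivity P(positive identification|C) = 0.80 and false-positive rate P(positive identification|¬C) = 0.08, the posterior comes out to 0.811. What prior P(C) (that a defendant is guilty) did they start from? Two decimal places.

In odds form, posterior odds = prior odds × likelihood ratio, so prior odds = posterior odds ÷ LR.
Posterior odds = 0.811/(1−0.811) = 4.2910. LR = 0.80/0.08 = 10.0000.
Prior odds = 4.2910/10.0000 = 0.4291, so P(C) = 0.4291/(1+0.4291) ≈ 0.30.

P(C) = 0.30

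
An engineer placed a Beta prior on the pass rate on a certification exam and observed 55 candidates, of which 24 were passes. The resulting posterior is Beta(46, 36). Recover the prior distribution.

Under Beta–binomial conjugacy the posterior parameters are (a+s, b+f).
So a = 46 − 24 = 22 and b = 36 − 31 = 5.

Beta(22, 5)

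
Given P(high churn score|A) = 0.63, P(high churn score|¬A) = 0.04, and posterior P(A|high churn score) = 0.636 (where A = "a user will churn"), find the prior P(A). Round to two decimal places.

Bayes' rule in odds form gives O(A|E) = O(A)·[P(E|A)/P(E|¬A)], hence O(A) = O(A|E)/LR.
Posterior odds = 0.636/(1−0.636) = 1.7473. LR = 0.63/0.04 = 15.7500.
Prior odds = 1.7473/15.7500 = 0.1109, so P(A) = 0.1109/(1+0.1109) ≈ 0.10.

P(A) = 0.10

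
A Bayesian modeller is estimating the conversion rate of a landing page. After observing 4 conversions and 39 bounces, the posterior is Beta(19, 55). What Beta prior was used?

Under Beta–binomial conjugacy the posterior parameters are (a+s, b+f).
So a = 19 − 4 = 15 and b = 55 − 39 = 16.

Beta(15, 16)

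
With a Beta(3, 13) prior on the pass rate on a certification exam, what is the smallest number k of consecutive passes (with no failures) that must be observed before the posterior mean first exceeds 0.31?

After k passes and 0 failures the posterior is Beta(3+k, 13), with mean (3+k)/(3+13+k).
Set (3+k)/(16+k) > 0.31 and solve: k > (0.31·16 − 3)/(1 − 0.31) = 2.841.
The smallest integer exceeding 2.841 is 3, and checking k=3: (6)/(19) = 0.3158 > 0.31.

k = 3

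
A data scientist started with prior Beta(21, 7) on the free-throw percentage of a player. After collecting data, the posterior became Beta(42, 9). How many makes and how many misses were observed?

21 makes and 2 misses

A Beta(a, b) prior with s successes and f failures in binomial data gives a Beta(a+s, b+f) posterior.
So s = 42 − 21 = 21 and f = 9 − 7 = 2.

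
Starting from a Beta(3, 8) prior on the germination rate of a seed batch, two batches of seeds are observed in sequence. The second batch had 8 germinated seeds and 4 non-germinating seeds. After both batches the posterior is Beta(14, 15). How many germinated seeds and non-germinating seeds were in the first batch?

Because Beta–binomial updating is additive in the counts, the combined data contributed (α_post−α_prior, β_post−β_prior) successes and failures.
Total across both batches: 14−3=11 germinated seeds, 15−8=7 non-germinating seeds.
Subtract the second batch: 11−8=3 germinated seeds and 7−4=3 non-germinating seeds.

3 germinated seeds and 3 non-germinating seeds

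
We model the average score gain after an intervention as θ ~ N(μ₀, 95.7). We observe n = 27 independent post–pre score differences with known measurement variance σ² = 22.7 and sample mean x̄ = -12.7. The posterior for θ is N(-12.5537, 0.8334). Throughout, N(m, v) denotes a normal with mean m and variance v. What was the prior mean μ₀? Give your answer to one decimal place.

The posterior mean is a precision-weighted average: μ_n = (τ₀μ₀ + τ_data·x̄)/(τ₀+τ_data), with τ₀=1/σ₀² and τ_data=n/σ².
Here τ₀ = 1/95.7 = 0.010449 and τ_data = 27/22.7 = 1.189427, so τ_n = 1.199876.
Rearranging for μ₀: μ₀ = (μ_n·τ_n − τ_data·x̄)/τ₀ = (-12.5537·1.199876 − 1.189427·-12.7) / 0.010449 = 0.042840/0.010449 ≈ 4.1.

μ₀ = 4.1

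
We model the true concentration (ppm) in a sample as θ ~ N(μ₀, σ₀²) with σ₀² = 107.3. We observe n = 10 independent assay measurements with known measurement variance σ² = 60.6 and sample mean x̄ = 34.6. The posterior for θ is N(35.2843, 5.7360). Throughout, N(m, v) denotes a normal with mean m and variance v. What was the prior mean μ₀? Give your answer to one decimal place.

μ₀ = 47.4

With known observation variance, the Normal–Normal posterior has precision τ_n = τ₀ + n/σ² and mean μ_n = (τ₀μ₀ + (n/σ²)x̄)/τ_n.
Here τ₀ = 1/107.3 = 0.009320 and τ_data = 10/60.6 = 0.165017, so τ_n = 0.174337.
Rearranging for μ₀: μ₀ = (μ_n·τ_n − τ_data·x̄)/τ₀ = (35.2843·0.174337 − 0.165017·34.6) / 0.009320 = 0.441771/0.009320 ≈ 47.4.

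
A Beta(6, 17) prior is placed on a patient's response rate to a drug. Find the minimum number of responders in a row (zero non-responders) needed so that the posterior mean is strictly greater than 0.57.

After k responders and 0 non-responders the posterior is Beta(6+k, 17), with mean (6+k)/(6+17+k).
Set (6+k)/(23+k) > 0.57 and solve: k > (0.57·23 − 6)/(1 − 0.57) = 16.535.
The smallest integer exceeding 16.535 is 17, and checking k=17: (23)/(40) = 0.5750 > 0.57.

k = 17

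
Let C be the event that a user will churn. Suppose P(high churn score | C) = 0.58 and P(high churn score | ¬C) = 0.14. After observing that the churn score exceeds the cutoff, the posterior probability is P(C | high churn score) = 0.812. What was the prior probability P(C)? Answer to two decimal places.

Bayes' rule in odds form gives O(C|E) = O(C)·[P(E|C)/P(E|¬C)], hence O(C) = O(C|E)/LR.
Posterior odds = 0.812/(1−0.812) = 4.3191. LR = 0.58/0.14 = 4.1429.
Prior odds = 4.3191/4.1429 = 1.0425, so P(C) = 1.0425/(1+1.0425) ≈ 0.51.

P(C) = 0.51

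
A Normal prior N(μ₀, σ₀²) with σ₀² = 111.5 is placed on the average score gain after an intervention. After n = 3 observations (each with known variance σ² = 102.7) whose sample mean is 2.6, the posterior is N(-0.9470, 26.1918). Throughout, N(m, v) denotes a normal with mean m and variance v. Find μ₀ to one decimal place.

μ₀ = -12.5

With known observation variance, the Normal–Normal posterior has precision τ_n = τ₀ + n/σ² and mean μ_n = (τ₀μ₀ + (n/σ²)x̄)/τ_n.
Here τ₀ = 1/111.5 = 0.008969 and τ_data = 3/102.7 = 0.029211, so τ_n = 0.038180.
Rearranging for μ₀: μ₀ = (μ_n·τ_n − τ_data·x̄)/τ₀ = (-0.9470·0.038180 − 0.029211·2.6) / 0.008969 = -0.112105/0.008969 ≈ -12.5.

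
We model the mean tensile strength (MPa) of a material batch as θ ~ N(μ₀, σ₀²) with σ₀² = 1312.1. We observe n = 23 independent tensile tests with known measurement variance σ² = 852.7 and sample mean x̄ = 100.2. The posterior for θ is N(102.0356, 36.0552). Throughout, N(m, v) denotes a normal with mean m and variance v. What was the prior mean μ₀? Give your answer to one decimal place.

μ₀ = 167.0

The posterior mean is a precision-weighted average: μ_n = (τ₀μ₀ + τ_data·x̄)/(τ₀+τ_data), with τ₀=1/σ₀² and τ_data=n/σ².
Here τ₀ = 1/1312.1 = 0.000762 and τ_data = 23/852.7 = 0.026973, so τ_n = 0.027735.
Rearranging for μ₀: μ₀ = (μ_n·τ_n − τ_data·x̄)/τ₀ = (102.0356·0.027735 − 0.026973·100.2) / 0.000762 = 0.127263/0.000762 ≈ 167.0.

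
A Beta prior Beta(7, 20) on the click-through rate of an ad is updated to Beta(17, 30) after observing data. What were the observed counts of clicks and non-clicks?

10 clicks and 10 non-clicks

Under Beta–binomial conjugacy the posterior parameters are (α+s, β+f).
So s = 17 − 7 = 10 and f = 30 − 20 = 10.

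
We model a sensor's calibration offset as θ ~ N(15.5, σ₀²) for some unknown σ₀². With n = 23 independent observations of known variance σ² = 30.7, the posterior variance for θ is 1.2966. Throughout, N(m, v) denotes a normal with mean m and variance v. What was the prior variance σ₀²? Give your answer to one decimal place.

σ₀² = 45.3

Posterior precision equals prior precision plus data precision: 1/σ_n² = 1/σ₀² + n/σ².
So 1/σ₀² = 1/1.2966 − 23/30.7 = 0.771248 − 0.749186 = 0.022062.
Hence σ₀² = 1/0.022062 ≈ 45.3.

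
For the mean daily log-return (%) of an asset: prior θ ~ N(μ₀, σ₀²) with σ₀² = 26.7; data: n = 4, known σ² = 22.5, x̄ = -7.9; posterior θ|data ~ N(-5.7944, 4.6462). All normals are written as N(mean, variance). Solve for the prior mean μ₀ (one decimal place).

The posterior mean is a precision-weighted average: μ_n = (τ₀μ₀ + τ_data·x̄)/(τ₀+τ_data), with τ₀=1/σ₀² and τ_data=n/σ².
Here τ₀ = 1/26.7 = 0.037453 and τ_data = 4/22.5 = 0.177778, so τ_n = 0.215231.
Rearranging for μ₀: μ₀ = (μ_n·τ_n − τ_data·x̄)/τ₀ = (-5.7944·0.215231 − 0.177778·-7.9) / 0.037453 = 0.157312/0.037453 ≈ 4.2.

μ₀ = 4.2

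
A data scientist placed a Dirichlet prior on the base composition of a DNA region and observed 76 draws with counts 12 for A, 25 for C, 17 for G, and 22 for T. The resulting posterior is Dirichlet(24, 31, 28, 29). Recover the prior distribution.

For a Dirichlet(α) prior with multinomial counts c, the posterior is Dirichlet(α + c) componentwise.
Subtract each count from the matching posterior parameter: 24−12=12, 31−25=6, 28−17=11, 29−22=7.

Dirichlet(12, 6, 11, 7)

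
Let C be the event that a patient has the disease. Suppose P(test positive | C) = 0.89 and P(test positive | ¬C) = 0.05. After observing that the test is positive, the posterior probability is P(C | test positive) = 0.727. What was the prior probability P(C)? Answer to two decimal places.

Bayes' rule in odds form gives O(C|E) = O(C)·[P(E|C)/P(E|¬C)], hence O(C) = O(C|E)/LR.
Posterior odds = 0.727/(1−0.727) = 2.6630. LR = 0.89/0.05 = 17.8000.
Prior odds = 2.6630/17.8000 = 0.1496, so P(C) = 0.1496/(1+0.1496) ≈ 0.13.

P(C) = 0.13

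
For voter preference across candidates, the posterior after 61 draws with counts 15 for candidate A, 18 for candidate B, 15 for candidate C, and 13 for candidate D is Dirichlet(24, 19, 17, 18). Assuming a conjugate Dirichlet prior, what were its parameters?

For a Dirichlet(α) prior with multinomial counts c, the posterior is Dirichlet(α + c) componentwise.
Subtract each count from the matching posterior parameter: 24−15=9, 19−18=1, 17−15=2, 18−13=5.

Dirichlet(9, 1, 2, 5)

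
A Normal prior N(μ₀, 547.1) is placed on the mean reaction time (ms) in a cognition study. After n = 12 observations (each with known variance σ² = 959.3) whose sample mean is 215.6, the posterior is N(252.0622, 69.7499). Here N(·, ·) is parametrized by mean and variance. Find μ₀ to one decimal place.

μ₀ = 501.6

The posterior mean is a precision-weighted average: μ_n = (τ₀μ₀ + τ_data·x̄)/(τ₀+τ_data), with τ₀=1/σ₀² and τ_data=n/σ².
Here τ₀ = 1/547.1 = 0.001828 and τ_data = 12/959.3 = 0.012509, so τ_n = 0.014337.
Rearranging for μ₀: μ₀ = (μ_n·τ_n − τ_data·x̄)/τ₀ = (252.0622·0.014337 − 0.012509·215.6) / 0.001828 = 0.916875/0.001828 ≈ 501.6.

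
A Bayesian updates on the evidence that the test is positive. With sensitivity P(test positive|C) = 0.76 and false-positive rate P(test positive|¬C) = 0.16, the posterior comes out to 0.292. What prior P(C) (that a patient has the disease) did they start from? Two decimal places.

In odds form, posterior odds = prior odds × likelihood ratio, so prior odds = posterior odds ÷ LR.
Posterior odds = 0.292/(1−0.292) = 0.4124. LR = 0.76/0.16 = 4.7500.
Prior odds = 0.4124/4.7500 = 0.0868, so P(C) = 0.0868/(1+0.0868) ≈ 0.08.

P(C) = 0.08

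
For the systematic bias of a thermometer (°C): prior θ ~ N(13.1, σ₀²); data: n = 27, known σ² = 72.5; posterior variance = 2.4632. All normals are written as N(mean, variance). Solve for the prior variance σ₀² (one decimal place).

Posterior precision equals prior precision plus data precision: 1/σ_n² = 1/σ₀² + n/σ².
So 1/σ₀² = 1/2.4632 − 27/72.5 = 0.405976 − 0.372414 = 0.033562.
Hence σ₀² = 1/0.033562 ≈ 29.8.

σ₀² = 29.8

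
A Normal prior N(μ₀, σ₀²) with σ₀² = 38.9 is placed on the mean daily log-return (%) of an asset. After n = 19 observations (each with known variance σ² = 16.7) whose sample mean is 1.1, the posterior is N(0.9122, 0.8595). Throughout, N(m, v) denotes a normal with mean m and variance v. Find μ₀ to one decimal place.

μ₀ = -7.4

The posterior mean is a precision-weighted average: μ_n = (τ₀μ₀ + τ_data·x̄)/(τ₀+τ_data), with τ₀=1/σ₀² and τ_data=n/σ².
Here τ₀ = 1/38.9 = 0.025707 and τ_data = 19/16.7 = 1.137725, so τ_n = 1.163432.
Rearranging for μ₀: μ₀ = (μ_n·τ_n − τ_data·x̄)/τ₀ = (0.9122·1.163432 − 1.137725·1.1) / 0.025707 = -0.190215/0.025707 ≈ -7.4.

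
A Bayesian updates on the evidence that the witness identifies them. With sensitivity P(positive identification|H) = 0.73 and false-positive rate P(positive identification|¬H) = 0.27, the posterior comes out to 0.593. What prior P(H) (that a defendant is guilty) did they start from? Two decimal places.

Bayes' rule in odds form gives O(H|E) = O(H)·[P(E|H)/P(E|¬H)], hence O(H) = O(H|E)/LR.
Posterior odds = 0.593/(1−0.593) = 1.4570. LR = 0.73/0.27 = 2.7037.
Prior odds = 1.4570/2.7037 = 0.5389, so P(H) = 0.5389/(1+0.5389) ≈ 0.35.

P(H) = 0.35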